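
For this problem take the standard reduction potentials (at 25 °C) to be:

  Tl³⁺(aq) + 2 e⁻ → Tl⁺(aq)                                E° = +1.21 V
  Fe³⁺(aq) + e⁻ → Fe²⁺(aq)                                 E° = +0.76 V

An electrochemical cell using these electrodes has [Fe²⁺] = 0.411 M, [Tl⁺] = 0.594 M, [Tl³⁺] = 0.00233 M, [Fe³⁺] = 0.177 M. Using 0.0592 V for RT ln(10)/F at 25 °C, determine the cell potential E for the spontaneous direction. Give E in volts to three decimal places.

+0.400 V

Tl³⁺/Tl⁺ is the cathode (higher E°), Fe³⁺/Fe²⁺ the anode: E°cell = +1.21 − (+0.76) = +0.45 V, n = 2.
Overall: Tl³⁺(aq) + 2 Fe²⁺(aq) → Tl⁺(aq) + 2 Fe³⁺(aq)
Q = [Tl⁺]·[Fe³⁺]^2 / ([Tl³⁺]·[Fe²⁺]^2); log Q = 1.675.
E = E° − (0.0592/n) log Q = +0.45 − (0.0592/2)(1.675) = +0.400 V.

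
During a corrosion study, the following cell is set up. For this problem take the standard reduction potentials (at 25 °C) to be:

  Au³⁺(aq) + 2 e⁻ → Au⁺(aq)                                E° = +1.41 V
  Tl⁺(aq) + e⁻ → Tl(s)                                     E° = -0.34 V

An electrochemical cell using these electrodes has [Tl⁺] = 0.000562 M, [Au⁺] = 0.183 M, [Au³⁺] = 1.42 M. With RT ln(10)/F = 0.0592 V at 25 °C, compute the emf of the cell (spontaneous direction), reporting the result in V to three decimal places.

Au³⁺/Au⁺ is the cathode (higher E°), Tl⁺/Tl the anode: E°cell = +1.41 − (-0.34) = +1.75 V, n = 2.
Overall: Au³⁺(aq) + 2 Tl(s) → Au⁺(aq) + 2 Tl⁺(aq)
Q = [Au⁺]·[Tl⁺]^2 / ([Au³⁺]); log Q = -7.390.
E = E° − (0.0592/n) log Q = +1.75 − (0.0592/2)(-7.390) = +1.969 V.

+1.969 V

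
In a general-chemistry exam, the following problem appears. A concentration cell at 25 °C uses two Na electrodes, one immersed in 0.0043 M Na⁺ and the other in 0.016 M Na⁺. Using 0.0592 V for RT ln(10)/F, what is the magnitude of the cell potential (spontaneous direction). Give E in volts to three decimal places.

For a concentration cell E°cell = 0. The 0.016 M side is the cathode (reduction is favoured where [Na⁺] is higher).
With n = 1, E = −(0.0592/1) log([Na⁺]ₐₙ/[Na⁺]꜀ₐₜ) = −(0.0592/1) log(0.0043/0.016) = −(0.0592/1)(-0.571) = +0.034 V.

+0.034 V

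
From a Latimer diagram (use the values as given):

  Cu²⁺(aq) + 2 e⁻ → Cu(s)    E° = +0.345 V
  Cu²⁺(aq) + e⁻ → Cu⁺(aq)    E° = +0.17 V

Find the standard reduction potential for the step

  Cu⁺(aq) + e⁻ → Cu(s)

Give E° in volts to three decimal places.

Sequential free energies add, so n₃E°₃ = n₁E°₁ + n₂E°₂.
With n₃ = 2, and the known step contributing 1×(+0.17) V, the unknown satisfies 1·E° = 2×(+0.345) − 1×(+0.17) = +0.520.
E° = +0.520 / 1 = +0.520 V.

+0.520 V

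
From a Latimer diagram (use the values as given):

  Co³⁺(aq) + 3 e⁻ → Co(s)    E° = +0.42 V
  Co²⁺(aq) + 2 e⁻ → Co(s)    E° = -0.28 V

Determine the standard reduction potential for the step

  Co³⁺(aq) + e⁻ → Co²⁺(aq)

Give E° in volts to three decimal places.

Sequential free energies add, so n₃E°₃ = n₁E°₁ + n₂E°₂.
With n₃ = 3, and the known step contributing 2×(-0.28) V, the unknown satisfies 1·E° = 3×(+0.42) − 2×(-0.28) = +1.820.
E° = +1.820 / 1 = +1.820 V.

+1.820 V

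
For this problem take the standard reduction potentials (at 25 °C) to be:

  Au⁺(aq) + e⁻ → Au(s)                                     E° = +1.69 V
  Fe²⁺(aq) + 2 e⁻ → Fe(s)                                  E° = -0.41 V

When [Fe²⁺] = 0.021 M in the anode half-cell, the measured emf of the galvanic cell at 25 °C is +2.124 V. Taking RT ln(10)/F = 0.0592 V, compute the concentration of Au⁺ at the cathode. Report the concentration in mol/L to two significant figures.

0.37 M

Au⁺/Au is the cathode, Fe²⁺/Fe the anode: E°cell = +2.10 V, n = 2.
Overall reaction: 2 Au⁺(aq) + Fe(s) → 2 Au(s) + Fe²⁺(aq); Q = [Fe²⁺]^1/[Au⁺]^2.
From E = E° − (0.0592/n) log Q: log Q = (E° − E)·n/0.0592 = (+2.10 − (+2.124))·2/0.0592 = -0.8108.
So 2·log[Au⁺] = 1·log(0.021) − log Q = -1.6778 − (-0.8108) = -0.8670; log[Au⁺] = -0.8670 / 2 = -0.4335; [Au⁺] = 10^(-0.4335) ≈ 0.37 M.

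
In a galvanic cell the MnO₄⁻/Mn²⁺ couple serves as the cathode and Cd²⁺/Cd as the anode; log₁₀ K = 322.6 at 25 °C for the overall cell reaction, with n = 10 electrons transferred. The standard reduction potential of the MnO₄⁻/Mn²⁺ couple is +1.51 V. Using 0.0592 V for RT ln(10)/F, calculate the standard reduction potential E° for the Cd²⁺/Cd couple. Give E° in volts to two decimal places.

-0.40 V

E°cell = (0.0592/n)·log K = (0.0592/10)(322.6) = +1.910 V.
Since MnO₄⁻/Mn²⁺ is the cathode and Cd²⁺/Cd the anode, E°cell = E°(MnO₄⁻/Mn²⁺) − E°(Cd²⁺/Cd).
So E°(Cd²⁺/Cd) = E°(MnO₄⁻/Mn²⁺) − E°cell = (+1.51) − (+1.910) = -0.40 V.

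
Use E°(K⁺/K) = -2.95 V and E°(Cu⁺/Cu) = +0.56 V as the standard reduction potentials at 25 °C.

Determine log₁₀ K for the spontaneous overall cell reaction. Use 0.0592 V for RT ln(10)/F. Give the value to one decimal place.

59.3

Cathode: Cu⁺/Cu; anode: K⁺/K. E°cell = +3.51 V, n = 1.
log K = nE°cell / 0.0592 = (1)(+3.51) / 0.0592 = 59.3.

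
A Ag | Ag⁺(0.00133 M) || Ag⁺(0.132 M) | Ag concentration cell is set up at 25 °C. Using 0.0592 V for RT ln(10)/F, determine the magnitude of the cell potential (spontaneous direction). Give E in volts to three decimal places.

+0.118 V

For a concentration cell E°cell = 0. The 0.132 M side is the cathode (reduction is favoured where [Ag⁺] is higher).
With n = 1, E = −(0.0592/1) log([Ag⁺]ₐₙ/[Ag⁺]꜀ₐₜ) = −(0.0592/1) log(0.00133/0.132) = −(0.0592/1)(-1.997) = +0.118 V.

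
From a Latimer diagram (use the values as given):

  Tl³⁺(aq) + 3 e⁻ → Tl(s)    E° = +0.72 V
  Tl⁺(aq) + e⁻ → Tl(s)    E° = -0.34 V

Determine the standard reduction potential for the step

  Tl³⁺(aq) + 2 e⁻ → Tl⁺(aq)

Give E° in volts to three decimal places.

+1.250 V

Sequential free energies add, so n₃E°₃ = n₁E°₁ + n₂E°₂.
With n₃ = 3, and the known step contributing 1×(-0.34) V, the unknown satisfies 2·E° = 3×(+0.72) − 1×(-0.34) = +2.500.
E° = +2.500 / 2 = +1.250 V.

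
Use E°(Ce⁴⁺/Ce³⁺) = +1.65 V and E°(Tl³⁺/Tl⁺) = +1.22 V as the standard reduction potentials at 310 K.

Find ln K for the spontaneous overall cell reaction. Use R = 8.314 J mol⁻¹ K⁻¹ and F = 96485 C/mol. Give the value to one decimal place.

Cathode: Ce⁴⁺/Ce³⁺; anode: Tl³⁺/Tl⁺. E°cell = (+1.65) − (+1.22) = +0.43 V, with n = 2.
ΔG° = −nFE° = −RT ln K, so ln K = nFE°/(RT) = (2)(96485)(+0.43) / ((8.314)(310)) = 32.195.

32.2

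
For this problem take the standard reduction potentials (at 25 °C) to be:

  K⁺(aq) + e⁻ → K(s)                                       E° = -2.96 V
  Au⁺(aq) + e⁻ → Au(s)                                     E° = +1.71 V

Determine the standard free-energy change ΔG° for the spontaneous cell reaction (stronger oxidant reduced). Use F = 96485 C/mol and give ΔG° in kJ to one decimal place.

Au⁺/Au (E° = +1.71 V) is the cathode; K⁺/K (E° = -2.96 V) is the anode, so E°cell = +4.67 V.
Balancing electrons gives n = 1 (lcm of 1 and 1).
ΔG° = −nFE° = −(1)(96485)(+4.67) = -450,585 J = -450.6 kJ.

-450.6 kJ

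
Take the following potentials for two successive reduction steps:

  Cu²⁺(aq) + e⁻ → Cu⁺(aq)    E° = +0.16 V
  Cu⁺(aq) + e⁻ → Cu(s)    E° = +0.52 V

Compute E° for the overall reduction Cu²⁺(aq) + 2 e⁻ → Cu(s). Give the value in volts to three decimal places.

Since ΔG° = −nFE° is additive over sequential reductions, n₃E°₃ = n₁E°₁ + n₂E°₂.
E°₃ = (1×+0.16 + 1×+0.52) / 2 = (+0.680) / 2 = +0.340 V.

+0.340 V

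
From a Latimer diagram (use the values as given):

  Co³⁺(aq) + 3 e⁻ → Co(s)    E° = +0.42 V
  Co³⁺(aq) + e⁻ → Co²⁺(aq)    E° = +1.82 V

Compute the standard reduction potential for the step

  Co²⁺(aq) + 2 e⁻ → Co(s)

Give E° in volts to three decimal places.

Sequential free energies add, so n₃E°₃ = n₁E°₁ + n₂E°₂.
With n₃ = 3, and the known step contributing 1×(+1.82) V, the unknown satisfies 2·E° = 3×(+0.42) − 1×(+1.82) = -0.560.
E° = -0.560 / 2 = -0.280 V.

-0.280 V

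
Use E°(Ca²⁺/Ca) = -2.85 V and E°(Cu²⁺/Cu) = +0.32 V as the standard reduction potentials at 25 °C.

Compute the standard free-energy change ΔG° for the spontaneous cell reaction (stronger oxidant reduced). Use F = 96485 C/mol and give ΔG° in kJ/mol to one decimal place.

-611.7 kJ/mol

Cu²⁺/Cu (E° = +0.32 V) is the cathode; Ca²⁺/Ca (E° = -2.85 V) is the anode, so E°cell = +3.17 V.
Balancing electrons gives n = 2 (lcm of 2 and 2).
ΔG° = −nFE° = −(2)(96485)(+3.17) = -611,715 J = -611.7 kJ/mol.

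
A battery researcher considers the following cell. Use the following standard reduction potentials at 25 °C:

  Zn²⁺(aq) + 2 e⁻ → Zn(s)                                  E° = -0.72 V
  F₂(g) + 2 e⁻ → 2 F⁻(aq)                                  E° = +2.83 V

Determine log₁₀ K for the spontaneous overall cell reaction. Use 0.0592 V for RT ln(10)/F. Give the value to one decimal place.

119.9

Cathode: F₂/F⁻; anode: Zn²⁺/Zn. E°cell = +3.55 V, n = 2.
log K = nE°cell / 0.0592 = (2)(+3.55) / 0.0592 = 119.9.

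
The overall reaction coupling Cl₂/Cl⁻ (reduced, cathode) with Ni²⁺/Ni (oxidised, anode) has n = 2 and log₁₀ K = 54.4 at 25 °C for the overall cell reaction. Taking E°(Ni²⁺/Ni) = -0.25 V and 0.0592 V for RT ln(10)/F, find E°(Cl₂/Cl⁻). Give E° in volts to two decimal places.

E°cell = (0.0592/n)·log K = (0.0592/2)(54.4) = +1.610 V.
Since Cl₂/Cl⁻ is the cathode and Ni²⁺/Ni the anode, E°cell = E°(Cl₂/Cl⁻) − E°(Ni²⁺/Ni).
So E°(Cl₂/Cl⁻) = E°cell + E°(Ni²⁺/Ni) = +1.610 + (-0.25) = +1.36 V.

+1.36 V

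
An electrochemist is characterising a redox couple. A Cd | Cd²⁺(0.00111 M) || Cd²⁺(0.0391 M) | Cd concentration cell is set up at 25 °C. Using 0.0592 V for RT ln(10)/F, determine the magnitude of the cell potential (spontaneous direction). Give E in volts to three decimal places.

For a concentration cell E°cell = 0. The 0.0391 M side is the cathode (reduction is favoured where [Cd²⁺] is higher).
With n = 2, E = −(0.0592/2) log([Cd²⁺]ₐₙ/[Cd²⁺]꜀ₐₜ) = −(0.0592/2) log(0.00111/0.0391) = −(0.0592/2)(-1.547) = +0.046 V.

+0.046 V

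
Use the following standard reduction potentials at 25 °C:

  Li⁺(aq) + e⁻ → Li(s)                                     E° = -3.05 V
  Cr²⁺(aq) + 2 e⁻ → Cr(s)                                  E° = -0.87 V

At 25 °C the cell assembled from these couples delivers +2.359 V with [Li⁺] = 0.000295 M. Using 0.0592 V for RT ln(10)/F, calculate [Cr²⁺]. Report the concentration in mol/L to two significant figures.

0.097 M

Cr²⁺/Cr is the cathode, Li⁺/Li the anode: E°cell = +2.18 V, n = 2.
Overall reaction: Cr²⁺(aq) + 2 Li(s) → Cr(s) + 2 Li⁺(aq); Q = [Li⁺]^2/[Cr²⁺]^1.
From E = E° − (0.0592/n) log Q: log Q = (E° − E)·n/0.0592 = (+2.18 − (+2.359))·2/0.0592 = -6.0473.
So 1·log[Cr²⁺] = 2·log(0.000295) − log Q = -7.0604 − (-6.0473) = -1.0131; [Cr²⁺] = 10^(-1.0131) ≈ 0.097 M.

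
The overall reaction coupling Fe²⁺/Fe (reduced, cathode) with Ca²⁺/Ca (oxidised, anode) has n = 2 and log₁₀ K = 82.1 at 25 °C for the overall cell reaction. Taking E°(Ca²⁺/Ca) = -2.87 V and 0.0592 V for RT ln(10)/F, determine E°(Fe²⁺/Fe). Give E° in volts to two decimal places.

E°cell = (0.0592/n)·log K = (0.0592/2)(82.1) = +2.430 V.
Since Fe²⁺/Fe is the cathode and Ca²⁺/Ca the anode, E°cell = E°(Fe²⁺/Fe) − E°(Ca²⁺/Ca).
So E°(Fe²⁺/Fe) = E°cell + E°(Ca²⁺/Ca) = +2.430 + (-2.87) = -0.44 V.

-0.44 V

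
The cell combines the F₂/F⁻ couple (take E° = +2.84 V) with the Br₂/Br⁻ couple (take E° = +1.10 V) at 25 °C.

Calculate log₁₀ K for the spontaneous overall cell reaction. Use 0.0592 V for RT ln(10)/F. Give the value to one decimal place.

58.8

Cathode: F₂/F⁻; anode: Br₂/Br⁻. E°cell = +1.74 V, n = 2.
log K = nE°cell / 0.0592 = (2)(+1.74) / 0.0592 = 58.8.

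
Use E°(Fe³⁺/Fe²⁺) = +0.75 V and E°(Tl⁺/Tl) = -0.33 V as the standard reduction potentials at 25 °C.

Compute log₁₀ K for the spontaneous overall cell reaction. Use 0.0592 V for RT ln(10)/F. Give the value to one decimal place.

Cathode: Fe³⁺/Fe²⁺; anode: Tl⁺/Tl. E°cell = +1.08 V, n = 1.
log K = nE°cell / 0.0592 = (1)(+1.08) / 0.0592 = 18.2.

18.2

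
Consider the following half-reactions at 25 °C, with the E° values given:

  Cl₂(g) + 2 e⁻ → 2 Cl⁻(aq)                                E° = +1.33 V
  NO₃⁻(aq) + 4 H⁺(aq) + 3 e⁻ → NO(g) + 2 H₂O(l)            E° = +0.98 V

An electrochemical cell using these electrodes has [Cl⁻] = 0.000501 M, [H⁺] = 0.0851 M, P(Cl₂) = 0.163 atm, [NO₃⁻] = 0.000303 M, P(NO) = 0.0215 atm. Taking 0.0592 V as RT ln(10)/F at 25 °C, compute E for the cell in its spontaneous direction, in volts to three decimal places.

+0.643 V

Cl₂/Cl⁻ is the cathode (higher E°), NO₃⁻/NO the anode: E°cell = +1.33 − (+0.98) = +0.35 V, n = 6.
Overall: 3 Cl₂(g) + 2 NO(g) + 4 H₂O(l) → 6 Cl⁻(aq) + 2 NO₃⁻(aq) + 8 H⁺(aq)
Q = [Cl⁻]^6·[NO₃⁻]^2·[H⁺]^8 / (P(Cl₂)^3·P(NO)^2); log Q = -29.700.
E = E° − (0.0592/n) log Q = +0.35 − (0.0592/6)(-29.700) = +0.643 V.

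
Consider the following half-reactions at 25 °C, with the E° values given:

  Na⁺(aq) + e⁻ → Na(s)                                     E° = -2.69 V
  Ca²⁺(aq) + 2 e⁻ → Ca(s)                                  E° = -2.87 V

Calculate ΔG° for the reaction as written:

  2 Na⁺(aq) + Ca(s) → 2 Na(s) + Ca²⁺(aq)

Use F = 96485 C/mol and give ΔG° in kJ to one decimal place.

As written, Na⁺/Na is reduced (cathode) and Ca²⁺/Ca is oxidised (anode), so E°cell = (-2.69) − (-2.87) = +0.18 V.
Balancing electrons gives n = 2.
ΔG° = −nFE° = −(2)(96485)(+0.18) = -34,735 J = -34.7 kJ.

-34.7 kJ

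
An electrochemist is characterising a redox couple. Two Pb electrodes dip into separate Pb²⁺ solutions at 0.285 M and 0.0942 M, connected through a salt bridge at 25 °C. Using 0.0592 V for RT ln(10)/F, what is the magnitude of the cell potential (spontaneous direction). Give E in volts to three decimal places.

+0.014 V

For a concentration cell E°cell = 0. The 0.285 M side is the cathode (reduction is favoured where [Pb²⁺] is higher).
With n = 2, E = −(0.0592/2) log([Pb²⁺]ₐₙ/[Pb²⁺]꜀ₐₜ) = −(0.0592/2) log(0.0942/0.285) = −(0.0592/2)(-0.481) = +0.014 V.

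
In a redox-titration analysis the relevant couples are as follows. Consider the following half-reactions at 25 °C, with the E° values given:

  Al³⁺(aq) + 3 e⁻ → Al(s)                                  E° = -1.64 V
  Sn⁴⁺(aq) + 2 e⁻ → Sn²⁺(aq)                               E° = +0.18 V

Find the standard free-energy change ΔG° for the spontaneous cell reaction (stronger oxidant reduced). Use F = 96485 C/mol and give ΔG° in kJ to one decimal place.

Sn⁴⁺/Sn²⁺ (E° = +0.18 V) is the cathode; Al³⁺/Al (E° = -1.64 V) is the anode, so E°cell = +1.82 V.
Balancing electrons gives n = 6 (lcm of 2 and 3).
ΔG° = −nFE° = −(6)(96485)(+1.82) = -1,053,616 J = -1053.6 kJ.

-1053.6 kJ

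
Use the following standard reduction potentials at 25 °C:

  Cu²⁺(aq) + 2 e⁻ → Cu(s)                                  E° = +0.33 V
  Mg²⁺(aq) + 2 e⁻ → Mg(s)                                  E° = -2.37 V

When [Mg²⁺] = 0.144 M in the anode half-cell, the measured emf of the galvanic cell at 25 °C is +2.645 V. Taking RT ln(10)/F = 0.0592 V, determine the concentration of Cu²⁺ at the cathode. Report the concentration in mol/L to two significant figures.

Cu²⁺/Cu is the cathode, Mg²⁺/Mg the anode: E°cell = +2.70 V, n = 2.
Overall reaction: Cu²⁺(aq) + Mg(s) → Cu(s) + Mg²⁺(aq); Q = [Mg²⁺]^1/[Cu²⁺]^1.
From E = E° − (0.0592/n) log Q: log Q = (E° − E)·n/0.0592 = (+2.70 − (+2.645))·2/0.0592 = 1.8581.
So 1·log[Cu²⁺] = 1·log(0.144) − log Q = -0.8416 − (1.8581) = -2.6997; [Cu²⁺] = 10^(-2.6997) ≈ 0.0020 M.

0.0020 M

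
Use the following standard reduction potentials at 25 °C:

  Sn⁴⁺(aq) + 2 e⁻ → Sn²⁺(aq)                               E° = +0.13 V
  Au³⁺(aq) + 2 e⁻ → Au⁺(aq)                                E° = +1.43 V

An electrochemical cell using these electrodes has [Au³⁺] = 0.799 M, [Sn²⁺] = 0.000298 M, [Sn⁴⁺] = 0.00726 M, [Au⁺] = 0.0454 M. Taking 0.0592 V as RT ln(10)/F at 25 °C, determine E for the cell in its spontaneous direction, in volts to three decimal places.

+1.296 V

Au³⁺/Au⁺ is the cathode (higher E°), Sn⁴⁺/Sn²⁺ the anode: E°cell = +1.43 − (+0.13) = +1.30 V, n = 2.
Overall: Au³⁺(aq) + Sn²⁺(aq) → Au⁺(aq) + Sn⁴⁺(aq)
Q = [Au⁺]·[Sn⁴⁺] / ([Au³⁺]·[Sn²⁺]); log Q = 0.141.
E = E° − (0.0592/n) log Q = +1.30 − (0.0592/2)(0.141) = +1.296 V.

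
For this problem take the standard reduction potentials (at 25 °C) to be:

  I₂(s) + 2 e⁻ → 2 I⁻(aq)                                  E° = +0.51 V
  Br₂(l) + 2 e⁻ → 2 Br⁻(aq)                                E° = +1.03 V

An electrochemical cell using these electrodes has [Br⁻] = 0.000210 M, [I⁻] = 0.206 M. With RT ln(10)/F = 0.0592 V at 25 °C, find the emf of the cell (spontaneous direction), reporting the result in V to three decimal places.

Br₂/Br⁻ is the cathode (higher E°), I₂/I⁻ the anode: E°cell = +1.03 − (+0.51) = +0.52 V, n = 2.
Overall: Br₂(l) + 2 I⁻(aq) → 2 Br⁻(aq) + I₂(s)
Q = [Br⁻]^2 / ([I⁻]^2); log Q = -5.983.
E = E° − (0.0592/n) log Q = +0.52 − (0.0592/2)(-5.983) = +0.697 V.

+0.697 V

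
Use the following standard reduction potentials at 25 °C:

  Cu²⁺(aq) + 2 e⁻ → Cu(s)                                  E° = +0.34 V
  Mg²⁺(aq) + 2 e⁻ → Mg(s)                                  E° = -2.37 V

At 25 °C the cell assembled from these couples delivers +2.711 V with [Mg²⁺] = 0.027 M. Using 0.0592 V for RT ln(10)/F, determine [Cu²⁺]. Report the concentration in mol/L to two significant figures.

0.029 M

Cu²⁺/Cu is the cathode, Mg²⁺/Mg the anode: E°cell = +2.71 V, n = 2.
Overall reaction: Cu²⁺(aq) + Mg(s) → Cu(s) + Mg²⁺(aq); Q = [Mg²⁺]^1/[Cu²⁺]^1.
From E = E° − (0.0592/n) log Q: log Q = (E° − E)·n/0.0592 = (+2.71 − (+2.711))·2/0.0592 = -0.0338.
So 1·log[Cu²⁺] = 1·log(0.027) − log Q = -1.5686 − (-0.0338) = -1.5348; [Cu²⁺] = 10^(-1.5348) ≈ 0.029 M.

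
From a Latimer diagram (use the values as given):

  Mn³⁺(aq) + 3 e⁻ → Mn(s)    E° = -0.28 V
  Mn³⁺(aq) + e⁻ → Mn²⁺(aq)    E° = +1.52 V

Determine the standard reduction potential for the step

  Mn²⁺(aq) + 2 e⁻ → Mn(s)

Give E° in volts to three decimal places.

-1.180 V

Sequential free energies add, so n₃E°₃ = n₁E°₁ + n₂E°₂.
With n₃ = 3, and the known step contributing 1×(+1.52) V, the unknown satisfies 2·E° = 3×(-0.28) − 1×(+1.52) = -2.360.
E° = -2.360 / 2 = -1.180 V.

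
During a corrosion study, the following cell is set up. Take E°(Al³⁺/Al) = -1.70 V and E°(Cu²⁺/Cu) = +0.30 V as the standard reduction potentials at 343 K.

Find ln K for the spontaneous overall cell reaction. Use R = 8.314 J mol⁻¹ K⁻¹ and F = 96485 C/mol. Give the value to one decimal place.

Cathode: Cu²⁺/Cu; anode: Al³⁺/Al. E°cell = (+0.30) − (-1.70) = +2.00 V, with n = 6.
ΔG° = −nFE° = −RT ln K, so ln K = nFE°/(RT) = (6)(96485)(+2.00) / ((8.314)(343)) = 406.010.

406.0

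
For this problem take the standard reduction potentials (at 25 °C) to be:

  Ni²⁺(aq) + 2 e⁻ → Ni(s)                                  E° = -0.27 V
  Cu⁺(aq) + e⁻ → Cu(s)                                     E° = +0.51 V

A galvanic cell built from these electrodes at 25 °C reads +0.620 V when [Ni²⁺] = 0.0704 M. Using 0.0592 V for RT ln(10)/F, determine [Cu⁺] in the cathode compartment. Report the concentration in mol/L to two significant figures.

0.00053 M

Cu⁺/Cu is the cathode, Ni²⁺/Ni the anode: E°cell = +0.78 V, n = 2.
Overall reaction: 2 Cu⁺(aq) + Ni(s) → 2 Cu(s) + Ni²⁺(aq); Q = [Ni²⁺]^1/[Cu⁺]^2.
From E = E° − (0.0592/n) log Q: log Q = (E° − E)·n/0.0592 = (+0.78 − (+0.620))·2/0.0592 = 5.4054.
So 2·log[Cu⁺] = 1·log(0.0704) − log Q = -1.1524 − (5.4054) = -6.5578; log[Cu⁺] = -6.5578 / 2 = -3.2789; [Cu⁺] = 10^(-3.2789) ≈ 0.00053 M.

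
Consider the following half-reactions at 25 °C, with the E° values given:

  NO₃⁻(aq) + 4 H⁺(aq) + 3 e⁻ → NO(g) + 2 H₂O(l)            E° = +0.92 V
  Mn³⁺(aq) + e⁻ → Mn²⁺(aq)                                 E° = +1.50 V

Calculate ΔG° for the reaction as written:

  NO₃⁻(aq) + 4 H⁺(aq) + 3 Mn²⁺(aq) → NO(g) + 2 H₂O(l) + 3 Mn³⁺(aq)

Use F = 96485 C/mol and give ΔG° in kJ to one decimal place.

As written, NO₃⁻/NO is reduced (cathode) and Mn³⁺/Mn²⁺ is oxidised (anode), so E°cell = (+0.92) − (+1.50) = -0.58 V.
Balancing electrons gives n = 3.
ΔG° = −nFE° = −(3)(96485)(-0.58) = 167,884 J = +167.9 kJ.

+167.9 kJ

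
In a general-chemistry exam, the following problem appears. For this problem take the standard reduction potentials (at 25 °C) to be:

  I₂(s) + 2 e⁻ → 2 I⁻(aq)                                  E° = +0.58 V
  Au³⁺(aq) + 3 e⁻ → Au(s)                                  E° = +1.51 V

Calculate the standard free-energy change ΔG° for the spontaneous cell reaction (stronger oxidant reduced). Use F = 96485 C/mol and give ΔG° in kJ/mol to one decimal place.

-538.4 kJ/mol

Au³⁺/Au (E° = +1.51 V) is the cathode; I₂/I⁻ (E° = +0.58 V) is the anode, so E°cell = +0.93 V.
Balancing electrons gives n = 6 (lcm of 3 and 2).
ΔG° = −nFE° = −(6)(96485)(+0.93) = -538,386 J = -538.4 kJ/mol.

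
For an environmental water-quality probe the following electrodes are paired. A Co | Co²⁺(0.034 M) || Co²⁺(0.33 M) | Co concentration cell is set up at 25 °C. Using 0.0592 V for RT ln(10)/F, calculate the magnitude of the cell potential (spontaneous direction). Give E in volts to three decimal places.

For a concentration cell E°cell = 0. The 0.33 M side is the cathode (reduction is favoured where [Co²⁺] is higher).
With n = 2, E = −(0.0592/2) log([Co²⁺]ₐₙ/[Co²⁺]꜀ₐₜ) = −(0.0592/2) log(0.034/0.33) = −(0.0592/2)(-0.987) = +0.029 V.

+0.029 V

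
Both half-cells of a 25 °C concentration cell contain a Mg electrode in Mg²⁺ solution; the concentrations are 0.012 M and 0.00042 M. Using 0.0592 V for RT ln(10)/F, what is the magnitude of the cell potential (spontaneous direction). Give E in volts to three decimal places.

+0.043 V

For a concentration cell E°cell = 0. The 0.012 M side is the cathode (reduction is favoured where [Mg²⁺] is higher).
With n = 2, E = −(0.0592/2) log([Mg²⁺]ₐₙ/[Mg²⁺]꜀ₐₜ) = −(0.0592/2) log(0.00042/0.012) = −(0.0592/2)(-1.456) = +0.043 V.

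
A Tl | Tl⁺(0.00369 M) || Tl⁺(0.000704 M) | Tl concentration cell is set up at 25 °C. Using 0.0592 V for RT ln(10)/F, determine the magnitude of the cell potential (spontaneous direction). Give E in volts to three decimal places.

+0.043 V

For a concentration cell E°cell = 0. The 0.00369 M side is the cathode (reduction is favoured where [Tl⁺] is higher).
With n = 1, E = −(0.0592/1) log([Tl⁺]ₐₙ/[Tl⁺]꜀ₐₜ) = −(0.0592/1) log(0.000704/0.00369) = −(0.0592/1)(-0.719) = +0.043 V.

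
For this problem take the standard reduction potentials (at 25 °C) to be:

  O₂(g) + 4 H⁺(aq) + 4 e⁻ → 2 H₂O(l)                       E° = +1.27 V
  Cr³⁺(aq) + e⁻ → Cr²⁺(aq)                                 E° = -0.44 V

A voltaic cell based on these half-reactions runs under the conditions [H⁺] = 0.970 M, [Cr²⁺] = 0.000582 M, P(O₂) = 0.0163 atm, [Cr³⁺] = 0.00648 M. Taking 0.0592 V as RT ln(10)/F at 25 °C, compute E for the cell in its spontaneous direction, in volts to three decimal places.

O₂/H₂O is the cathode (higher E°), Cr³⁺/Cr²⁺ the anode: E°cell = +1.27 − (-0.44) = +1.71 V, n = 4.
Overall: O₂(g) + 4 H⁺(aq) + 4 Cr²⁺(aq) → 2 H₂O(l) + 4 Cr³⁺(aq)
Q = [Cr³⁺]^4 / (P(O₂)·[H⁺]^4·[Cr²⁺]^4); log Q = 6.027.
E = E° − (0.0592/n) log Q = +1.71 − (0.0592/4)(6.027) = +1.621 V.

+1.621 V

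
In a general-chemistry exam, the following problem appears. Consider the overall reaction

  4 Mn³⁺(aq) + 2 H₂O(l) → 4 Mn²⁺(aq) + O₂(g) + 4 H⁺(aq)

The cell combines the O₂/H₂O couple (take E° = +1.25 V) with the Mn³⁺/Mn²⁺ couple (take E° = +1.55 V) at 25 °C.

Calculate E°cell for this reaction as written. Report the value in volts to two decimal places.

The Mn³⁺/Mn²⁺ couple has the higher reduction potential, so it is the cathode; O₂/H₂O is oxidised at the anode.
E°cell = E°(cathode) − E°(anode) = (+1.55) − (+1.25) = +0.30 V.

+0.30 V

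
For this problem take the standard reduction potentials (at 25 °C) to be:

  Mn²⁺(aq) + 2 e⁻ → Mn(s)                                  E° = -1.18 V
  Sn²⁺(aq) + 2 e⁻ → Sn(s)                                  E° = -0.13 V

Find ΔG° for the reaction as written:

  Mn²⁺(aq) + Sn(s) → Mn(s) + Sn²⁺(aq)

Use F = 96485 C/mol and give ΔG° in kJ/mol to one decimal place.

+202.6 kJ/mol

As written, Mn²⁺/Mn is reduced (cathode) and Sn²⁺/Sn is oxidised (anode), so E°cell = (-1.18) − (-0.13) = -1.05 V.
Balancing electrons gives n = 2.
ΔG° = −nFE° = −(2)(96485)(-1.05) = 202,618 J = +202.6 kJ/mol.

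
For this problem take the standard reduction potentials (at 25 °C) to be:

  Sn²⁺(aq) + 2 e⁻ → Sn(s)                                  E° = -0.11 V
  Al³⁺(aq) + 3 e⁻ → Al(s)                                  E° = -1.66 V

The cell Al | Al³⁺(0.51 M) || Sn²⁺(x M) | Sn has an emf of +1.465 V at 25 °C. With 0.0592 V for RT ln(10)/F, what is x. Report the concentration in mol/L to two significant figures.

Sn²⁺/Sn is the cathode, Al³⁺/Al the anode: E°cell = +1.55 V, n = 6.
Overall reaction: 3 Sn²⁺(aq) + 2 Al(s) → 3 Sn(s) + 2 Al³⁺(aq); Q = [Al³⁺]^2/[Sn²⁺]^3.
From E = E° − (0.0592/n) log Q: log Q = (E° − E)·n/0.0592 = (+1.55 − (+1.465))·6/0.0592 = 8.6149.
So 3·log[Sn²⁺] = 2·log(0.51) − log Q = -0.5849 − (8.6149) = -9.1998; log[Sn²⁺] = -9.1998 / 3 = -3.0666; [Sn²⁺] = 10^(-3.0666) ≈ 0.00086 M.

0.00086 M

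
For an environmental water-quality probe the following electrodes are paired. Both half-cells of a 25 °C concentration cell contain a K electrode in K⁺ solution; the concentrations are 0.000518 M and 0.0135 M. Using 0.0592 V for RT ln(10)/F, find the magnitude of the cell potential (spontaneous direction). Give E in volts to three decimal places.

For a concentration cell E°cell = 0. The 0.0135 M side is the cathode (reduction is favoured where [K⁺] is higher).
With n = 1, E = −(0.0592/1) log([K⁺]ₐₙ/[K⁺]꜀ₐₜ) = −(0.0592/1) log(0.000518/0.0135) = −(0.0592/1)(-1.416) = +0.084 V.

+0.084 V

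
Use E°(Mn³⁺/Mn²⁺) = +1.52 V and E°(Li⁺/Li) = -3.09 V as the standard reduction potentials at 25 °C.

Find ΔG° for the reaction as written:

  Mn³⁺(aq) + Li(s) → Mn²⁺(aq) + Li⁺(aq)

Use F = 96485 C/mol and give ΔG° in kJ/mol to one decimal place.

As written, Mn³⁺/Mn²⁺ is reduced (cathode) and Li⁺/Li is oxidised (anode), so E°cell = (+1.52) − (-3.09) = +4.61 V.
Balancing electrons gives n = 1.
ΔG° = −nFE° = −(1)(96485)(+4.61) = -444,796 J = -444.8 kJ/mol.

-444.8 kJ/mol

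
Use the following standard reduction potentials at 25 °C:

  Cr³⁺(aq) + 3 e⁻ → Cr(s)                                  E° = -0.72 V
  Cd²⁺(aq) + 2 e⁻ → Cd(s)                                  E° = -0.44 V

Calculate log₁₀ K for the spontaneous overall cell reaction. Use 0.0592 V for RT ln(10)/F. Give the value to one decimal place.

28.4

Cathode: Cd²⁺/Cd; anode: Cr³⁺/Cr. E°cell = +0.28 V, n = 6.
log K = nE°cell / 0.0592 = (6)(+0.28) / 0.0592 = 28.4.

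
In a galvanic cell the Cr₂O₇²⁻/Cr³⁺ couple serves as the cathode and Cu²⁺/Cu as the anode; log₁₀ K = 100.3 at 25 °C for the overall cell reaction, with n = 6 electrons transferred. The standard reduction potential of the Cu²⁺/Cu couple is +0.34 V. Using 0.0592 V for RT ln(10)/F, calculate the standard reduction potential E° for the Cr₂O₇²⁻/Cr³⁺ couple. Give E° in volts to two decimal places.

+1.33 V

E°cell = (0.0592/n)·log K = (0.0592/6)(100.3) = +0.990 V.
Since Cr₂O₇²⁻/Cr³⁺ is the cathode and Cu²⁺/Cu the anode, E°cell = E°(Cr₂O₇²⁻/Cr³⁺) − E°(Cu²⁺/Cu).
So E°(Cr₂O₇²⁻/Cr³⁺) = E°cell + E°(Cu²⁺/Cu) = +0.990 + (+0.34) = +1.33 V.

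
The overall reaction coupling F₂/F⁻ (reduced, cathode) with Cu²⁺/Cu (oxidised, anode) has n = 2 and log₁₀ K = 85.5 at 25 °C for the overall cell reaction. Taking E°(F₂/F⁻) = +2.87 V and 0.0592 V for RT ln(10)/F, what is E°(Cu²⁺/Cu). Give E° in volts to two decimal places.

E°cell = (0.0592/n)·log K = (0.0592/2)(85.5) = +2.531 V.
Since F₂/F⁻ is the cathode and Cu²⁺/Cu the anode, E°cell = E°(F₂/F⁻) − E°(Cu²⁺/Cu).
So E°(Cu²⁺/Cu) = E°(F₂/F⁻) − E°cell = (+2.87) − (+2.531) = +0.34 V.

+0.34 V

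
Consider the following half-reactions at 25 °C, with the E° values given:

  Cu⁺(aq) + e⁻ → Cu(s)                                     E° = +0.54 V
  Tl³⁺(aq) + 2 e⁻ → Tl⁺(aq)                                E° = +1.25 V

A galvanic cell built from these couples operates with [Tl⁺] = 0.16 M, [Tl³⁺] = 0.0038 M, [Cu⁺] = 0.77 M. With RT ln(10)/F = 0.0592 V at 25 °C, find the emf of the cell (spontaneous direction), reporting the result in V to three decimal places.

Tl³⁺/Tl⁺ is the cathode (higher E°), Cu⁺/Cu the anode: E°cell = +1.25 − (+0.54) = +0.71 V, n = 2.
Overall: Tl³⁺(aq) + 2 Cu(s) → Tl⁺(aq) + 2 Cu⁺(aq)
Q = [Tl⁺]·[Cu⁺]^2 / ([Tl³⁺]); log Q = 1.397.
E = E° − (0.0592/n) log Q = +0.71 − (0.0592/2)(1.397) = +0.669 V.

+0.669 V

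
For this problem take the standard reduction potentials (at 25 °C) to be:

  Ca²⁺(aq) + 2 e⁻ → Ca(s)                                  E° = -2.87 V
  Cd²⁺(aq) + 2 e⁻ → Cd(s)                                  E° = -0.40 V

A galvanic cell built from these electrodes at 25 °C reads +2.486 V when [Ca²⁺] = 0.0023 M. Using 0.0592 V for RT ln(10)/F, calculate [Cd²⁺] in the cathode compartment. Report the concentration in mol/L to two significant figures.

Cd²⁺/Cd is the cathode, Ca²⁺/Ca the anode: E°cell = +2.47 V, n = 2.
Overall reaction: Cd²⁺(aq) + Ca(s) → Cd(s) + Ca²⁺(aq); Q = [Ca²⁺]^1/[Cd²⁺]^1.
From E = E° − (0.0592/n) log Q: log Q = (E° − E)·n/0.0592 = (+2.47 − (+2.486))·2/0.0592 = -0.5405.
So 1·log[Cd²⁺] = 1·log(0.0023) − log Q = -2.6383 − (-0.5405) = -2.0978; [Cd²⁺] = 10^(-2.0978) ≈ 0.0080 M.

0.0080 M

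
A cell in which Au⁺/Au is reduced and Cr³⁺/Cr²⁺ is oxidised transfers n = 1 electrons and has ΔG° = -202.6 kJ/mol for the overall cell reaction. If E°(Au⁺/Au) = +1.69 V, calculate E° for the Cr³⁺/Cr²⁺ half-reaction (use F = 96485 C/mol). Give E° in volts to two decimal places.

E°cell = −ΔG°/(nF) = −(-202.6×10³)/((1)(96485)) = +2.100 V.
Since Au⁺/Au is the cathode and Cr³⁺/Cr²⁺ the anode, E°cell = E°(Au⁺/Au) − E°(Cr³⁺/Cr²⁺).
So E°(Cr³⁺/Cr²⁺) = E°(Au⁺/Au) − E°cell = (+1.69) − (+2.100) = -0.41 V.

-0.41 V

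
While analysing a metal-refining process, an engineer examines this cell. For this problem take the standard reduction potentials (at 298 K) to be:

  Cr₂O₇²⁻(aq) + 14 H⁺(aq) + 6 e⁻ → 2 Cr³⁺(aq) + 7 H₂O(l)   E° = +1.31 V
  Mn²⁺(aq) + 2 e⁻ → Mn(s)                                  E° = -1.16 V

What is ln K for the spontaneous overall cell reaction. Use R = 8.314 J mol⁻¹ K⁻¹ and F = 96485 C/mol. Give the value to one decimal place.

Cathode: Cr₂O₇²⁻/Cr³⁺; anode: Mn²⁺/Mn. E°cell = (+1.31) − (-1.16) = +2.47 V, with n = 6.
ΔG° = −nFE° = −RT ln K, so ln K = nFE°/(RT) = (6)(96485)(+2.47) / ((8.314)(298)) = 577.141.

577.1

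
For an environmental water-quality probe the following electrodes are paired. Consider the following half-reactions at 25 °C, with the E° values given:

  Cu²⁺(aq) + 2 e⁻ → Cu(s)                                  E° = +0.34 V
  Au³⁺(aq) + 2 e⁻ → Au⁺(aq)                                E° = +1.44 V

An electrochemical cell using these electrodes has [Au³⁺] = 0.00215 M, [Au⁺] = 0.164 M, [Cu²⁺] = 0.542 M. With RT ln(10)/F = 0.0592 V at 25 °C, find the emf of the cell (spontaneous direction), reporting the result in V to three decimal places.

Au³⁺/Au⁺ is the cathode (higher E°), Cu²⁺/Cu the anode: E°cell = +1.44 − (+0.34) = +1.10 V, n = 2.
Overall: Au³⁺(aq) + Cu(s) → Au⁺(aq) + Cu²⁺(aq)
Q = [Au⁺]·[Cu²⁺] / ([Au³⁺]); log Q = 1.616.
E = E° − (0.0592/n) log Q = +1.10 − (0.0592/2)(1.616) = +1.052 V.

+1.052 V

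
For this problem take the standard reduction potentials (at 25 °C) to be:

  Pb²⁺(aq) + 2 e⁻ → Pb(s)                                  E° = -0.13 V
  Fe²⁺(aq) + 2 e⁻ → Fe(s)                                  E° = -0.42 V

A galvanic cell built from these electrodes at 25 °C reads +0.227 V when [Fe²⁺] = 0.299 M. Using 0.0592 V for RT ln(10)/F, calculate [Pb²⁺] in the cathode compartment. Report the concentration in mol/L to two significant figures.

Pb²⁺/Pb is the cathode, Fe²⁺/Fe the anode: E°cell = +0.29 V, n = 2.
Overall reaction: Pb²⁺(aq) + Fe(s) → Pb(s) + Fe²⁺(aq); Q = [Fe²⁺]^1/[Pb²⁺]^1.
From E = E° − (0.0592/n) log Q: log Q = (E° − E)·n/0.0592 = (+0.29 − (+0.227))·2/0.0592 = 2.1284.
So 1·log[Pb²⁺] = 1·log(0.299) − log Q = -0.5243 − (2.1284) = -2.6527; [Pb²⁺] = 10^(-2.6527) ≈ 0.0022 M.

0.0022 M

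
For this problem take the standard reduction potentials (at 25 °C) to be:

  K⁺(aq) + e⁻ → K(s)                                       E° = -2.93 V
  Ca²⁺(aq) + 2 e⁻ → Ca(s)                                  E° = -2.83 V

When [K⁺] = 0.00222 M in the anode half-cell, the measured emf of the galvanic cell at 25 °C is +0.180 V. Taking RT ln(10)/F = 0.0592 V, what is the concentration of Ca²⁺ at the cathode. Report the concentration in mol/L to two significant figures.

0.0025 M

Ca²⁺/Ca is the cathode, K⁺/K the anode: E°cell = +0.10 V, n = 2.
Overall reaction: Ca²⁺(aq) + 2 K(s) → Ca(s) + 2 K⁺(aq); Q = [K⁺]^2/[Ca²⁺]^1.
From E = E° − (0.0592/n) log Q: log Q = (E° − E)·n/0.0592 = (+0.10 − (+0.180))·2/0.0592 = -2.7027.
So 1·log[Ca²⁺] = 2·log(0.00222) − log Q = -5.3073 − (-2.7027) = -2.6046; [Ca²⁺] = 10^(-2.6046) ≈ 0.0025 M.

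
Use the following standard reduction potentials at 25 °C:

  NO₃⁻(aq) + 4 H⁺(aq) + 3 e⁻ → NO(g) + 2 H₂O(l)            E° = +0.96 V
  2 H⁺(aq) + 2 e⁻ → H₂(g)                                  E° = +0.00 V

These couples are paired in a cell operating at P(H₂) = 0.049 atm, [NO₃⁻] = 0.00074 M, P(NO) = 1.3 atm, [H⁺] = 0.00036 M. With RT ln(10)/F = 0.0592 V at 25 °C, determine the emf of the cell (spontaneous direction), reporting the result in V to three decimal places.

NO₃⁻/NO is the cathode (higher E°), H⁺/H₂ the anode: E°cell = +0.96 − (+0.00) = +0.96 V, n = 6.
Overall: 2 NO₃⁻(aq) + 2 H⁺(aq) + 3 H₂(g) → 2 NO(g) + 4 H₂O(l)
Q = P(NO)^2 / ([NO₃⁻]^2·[H⁺]^2·P(H₂)^3); log Q = 17.306.
E = E° − (0.0592/n) log Q = +0.96 − (0.0592/6)(17.306) = +0.789 V.

+0.789 V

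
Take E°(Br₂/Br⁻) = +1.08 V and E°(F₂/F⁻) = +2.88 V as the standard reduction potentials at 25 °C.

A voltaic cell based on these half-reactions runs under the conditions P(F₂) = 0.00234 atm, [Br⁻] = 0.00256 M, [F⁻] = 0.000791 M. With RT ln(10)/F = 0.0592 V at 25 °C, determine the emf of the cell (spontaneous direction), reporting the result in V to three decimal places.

F₂/F⁻ is the cathode (higher E°), Br₂/Br⁻ the anode: E°cell = +2.88 − (+1.08) = +1.80 V, n = 2.
Overall: F₂(g) + 2 Br⁻(aq) → 2 F⁻(aq) + Br₂(l)
Q = [F⁻]^2 / (P(F₂)·[Br⁻]^2); log Q = 1.611.
E = E° − (0.0592/n) log Q = +1.80 − (0.0592/2)(1.611) = +1.752 V.

+1.752 V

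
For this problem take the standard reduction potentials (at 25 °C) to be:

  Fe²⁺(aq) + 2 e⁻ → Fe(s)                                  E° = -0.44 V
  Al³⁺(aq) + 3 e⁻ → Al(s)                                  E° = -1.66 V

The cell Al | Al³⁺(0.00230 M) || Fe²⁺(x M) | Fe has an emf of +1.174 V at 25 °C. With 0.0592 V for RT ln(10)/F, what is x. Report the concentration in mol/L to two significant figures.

Fe²⁺/Fe is the cathode, Al³⁺/Al the anode: E°cell = +1.22 V, n = 6.
Overall reaction: 3 Fe²⁺(aq) + 2 Al(s) → 3 Fe(s) + 2 Al³⁺(aq); Q = [Al³⁺]^2/[Fe²⁺]^3.
From E = E° − (0.0592/n) log Q: log Q = (E° − E)·n/0.0592 = (+1.22 − (+1.174))·6/0.0592 = 4.6622.
So 3·log[Fe²⁺] = 2·log(0.0023) − log Q = -5.2765 − (4.6622) = -9.9387; log[Fe²⁺] = -9.9387 / 3 = -3.3129; [Fe²⁺] = 10^(-3.3129) ≈ 0.00049 M.

0.00049 M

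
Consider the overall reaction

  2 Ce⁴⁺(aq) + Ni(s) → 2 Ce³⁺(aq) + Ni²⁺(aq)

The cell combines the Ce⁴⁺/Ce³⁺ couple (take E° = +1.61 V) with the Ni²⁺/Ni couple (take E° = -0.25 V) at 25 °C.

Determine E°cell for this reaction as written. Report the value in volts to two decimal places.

The Ce⁴⁺/Ce³⁺ couple has the higher reduction potential, so it is the cathode; Ni²⁺/Ni is oxidised at the anode.
E°cell = E°(cathode) − E°(anode) = (+1.61) − (-0.25) = +1.86 V.
Since E°cell > 0, the reaction is spontaneous under standard conditions.

+1.86 V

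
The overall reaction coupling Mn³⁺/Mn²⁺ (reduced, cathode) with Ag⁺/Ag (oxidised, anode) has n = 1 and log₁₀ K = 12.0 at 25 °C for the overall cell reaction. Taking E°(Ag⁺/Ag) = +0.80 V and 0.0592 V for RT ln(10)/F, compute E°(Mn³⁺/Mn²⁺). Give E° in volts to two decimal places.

E°cell = (0.0592/n)·log K = (0.0592/1)(12.0) = +0.710 V.
Since Mn³⁺/Mn²⁺ is the cathode and Ag⁺/Ag the anode, E°cell = E°(Mn³⁺/Mn²⁺) − E°(Ag⁺/Ag).
So E°(Mn³⁺/Mn²⁺) = E°cell + E°(Ag⁺/Ag) = +0.710 + (+0.80) = +1.51 V.

+1.51 V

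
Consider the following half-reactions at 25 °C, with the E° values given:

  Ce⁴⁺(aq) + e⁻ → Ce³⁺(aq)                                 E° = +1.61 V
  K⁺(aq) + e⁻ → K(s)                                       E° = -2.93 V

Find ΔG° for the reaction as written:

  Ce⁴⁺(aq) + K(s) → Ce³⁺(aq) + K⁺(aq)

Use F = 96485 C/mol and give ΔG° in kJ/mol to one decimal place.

As written, Ce⁴⁺/Ce³⁺ is reduced (cathode) and K⁺/K is oxidised (anode), so E°cell = (+1.61) − (-2.93) = +4.54 V.
Balancing electrons gives n = 1.
ΔG° = −nFE° = −(1)(96485)(+4.54) = -438,042 J = -438.0 kJ/mol.

-438.0 kJ/mol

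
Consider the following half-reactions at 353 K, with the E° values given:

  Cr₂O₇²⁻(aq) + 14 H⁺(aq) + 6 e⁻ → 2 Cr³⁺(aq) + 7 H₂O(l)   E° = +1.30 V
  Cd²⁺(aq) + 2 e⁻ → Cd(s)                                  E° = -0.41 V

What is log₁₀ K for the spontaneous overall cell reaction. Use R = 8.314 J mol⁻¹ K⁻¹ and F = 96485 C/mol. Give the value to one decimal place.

Cathode: Cr₂O₇²⁻/Cr³⁺; anode: Cd²⁺/Cd. E°cell = (+1.30) − (-0.41) = +1.71 V, with n = 6.
ΔG° = −nFE° = −RT ln K, so ln K = nFE°/(RT) = (6)(96485)(+1.71) / ((8.314)(353)) = 337.305.
log₁₀ K = 337.305 / ln 10 = 146.5.

146.5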